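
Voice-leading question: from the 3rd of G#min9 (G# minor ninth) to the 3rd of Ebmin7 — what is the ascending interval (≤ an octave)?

d6

The 3rd of G#min9 (G# minor ninth) is B; the 3rd of Ebmin7 is Gb.
B up to Gb is 7 semitones, a whole step narrower than a major sixth, so the interval is diminished.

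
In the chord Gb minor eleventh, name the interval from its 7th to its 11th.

The chord tones of Gbm11 are Gb, Bbb, Db, Fb, Ab, Cb.
7th = Fb; 11th = Cb.
Fb up to Cb spans 5 letter names and 7 semitones — a perfect fifth.

perfect 5th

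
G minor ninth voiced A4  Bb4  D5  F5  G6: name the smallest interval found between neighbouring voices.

Adjacent intervals: A4→Bb4 = minor second; Bb4→D5 = major third; D5→F5 = minor third; F5→G6 = major ninth.
The smallest is A4 to Bb4, a minor second (1 semitone).

minor second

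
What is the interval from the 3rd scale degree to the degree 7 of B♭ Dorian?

Spelling B♭ Dorian: B♭ C D♭ E♭ F G A♭.
3rd scale degree = D♭; 7th degree = A♭.
D♭ up to A♭ spans 5 letter names and 7 semitones — a perfect fifth.

perfect 5th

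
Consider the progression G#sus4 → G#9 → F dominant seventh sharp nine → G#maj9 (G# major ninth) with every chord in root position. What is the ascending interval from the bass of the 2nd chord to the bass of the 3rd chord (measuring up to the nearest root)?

The roots are G# and F.
From G# to F: 9 semitones over a seventh = diminished.

d7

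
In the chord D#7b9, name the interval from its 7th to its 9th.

m3

D#7b9 (D# dominant seventh flat nine): D#–F##–A#–C#–E.
So we need the interval from C# up to E.
C# up to E is 3 semitones, a half step narrower than a major third, so the interval is minor.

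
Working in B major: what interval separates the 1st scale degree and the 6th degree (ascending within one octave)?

major 6th

The scale runs B C♯ D♯ E F♯ G♯ A♯.
That puts B below G♯.
Counting 6 letters and 9 half steps from B gives a major sixth.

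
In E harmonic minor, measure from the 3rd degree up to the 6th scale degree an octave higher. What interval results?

perfect eleventh

E harmonic minor: E F# G A B C D#.
That puts G below C.
Counting 11 letters and 17 half steps from G gives a perfect eleventh.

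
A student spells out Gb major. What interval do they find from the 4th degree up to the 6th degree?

major third

Spelling Gb major: Gb Ab Bb Cb Db Eb F.
So we need the interval from Cb up to Eb.
Counting 3 letters and 4 half steps from Cb gives a major third.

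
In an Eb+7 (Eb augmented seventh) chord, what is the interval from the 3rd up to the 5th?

major third

Eb augmented seventh is spelled Eb G B Db.
So we need the interval from G up to B.
From G to B is 4 semitones, exactly the major third.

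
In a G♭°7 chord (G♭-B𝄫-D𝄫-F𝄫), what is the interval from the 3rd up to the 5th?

The 3rd is B𝄫 and the 5th is D𝄫.
B𝄫 up to D𝄫 is 3 semitones, a half step narrower than a major third, so the interval is minor.

minor third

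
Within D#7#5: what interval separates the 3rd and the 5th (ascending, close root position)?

major third

D#+7: D#-F##-A##-C#.
So we need the interval from F## up to A##.
F## up to A## spans 3 letter names and 4 semitones — a major third.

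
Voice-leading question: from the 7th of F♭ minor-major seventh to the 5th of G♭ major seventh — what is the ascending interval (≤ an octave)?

F♭ minor-major seventh has E♭ as its 7th, and G♭ major seventh has D♭ as its 5th.
7 letter names make it a seventh; at 10 semitones (a half step narrower than major) the quality is minor.

m7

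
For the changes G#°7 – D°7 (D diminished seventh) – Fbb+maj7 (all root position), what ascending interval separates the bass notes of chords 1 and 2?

The roots are G# and D.
From G# to D: 6 semitones over a fifth = diminished.

diminished fifth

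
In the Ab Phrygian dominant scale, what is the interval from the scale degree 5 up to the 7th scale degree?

minor third

Ab phrygian dominant: Ab Bbb C Db Eb Fb Gb.
Scale degree 5 = Eb; degree 7 = Gb.
From Eb to Gb: 3 semitones over a third = minor.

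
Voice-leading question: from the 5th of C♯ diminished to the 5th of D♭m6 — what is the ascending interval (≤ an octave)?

C♯ diminished has G as its 5th, and D♭m6 has A♭ as its 5th.
2 letter names make it a second; at 1 semitone (a half step narrower than major) the quality is minor.

minor second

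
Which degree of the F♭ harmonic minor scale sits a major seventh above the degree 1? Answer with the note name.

The scale is F♭ G♭ A𝄫 B𝄫 C♭ D𝄫 E♭.
The degree 1 is F♭; a major seventh above that is E♭ — scale degree 7.

Eb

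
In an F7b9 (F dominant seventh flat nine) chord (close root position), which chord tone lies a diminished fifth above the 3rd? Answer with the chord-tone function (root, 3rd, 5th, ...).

7th

The chord tones of F dominant seventh flat nine are F A C Eb Gb.
The 3rd is A. A diminished fifth above A is Eb.
Eb is the chord's 7th.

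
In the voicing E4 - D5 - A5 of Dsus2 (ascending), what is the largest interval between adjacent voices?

Adjacent intervals: E4→D5 = minor seventh; D5→A5 = perfect fifth.
The largest is E4 to D5, a minor seventh (10 semitones).

minor seventh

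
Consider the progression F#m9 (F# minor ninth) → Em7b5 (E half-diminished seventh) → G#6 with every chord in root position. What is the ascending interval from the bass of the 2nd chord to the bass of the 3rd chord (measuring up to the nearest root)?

The roots are E and G#.
From E to G# is 4 semitones, exactly the major third.

major 3rd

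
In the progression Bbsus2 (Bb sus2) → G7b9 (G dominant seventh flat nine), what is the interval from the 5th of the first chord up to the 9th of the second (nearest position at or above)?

minor third

Bbsus2 (Bb sus2) has F as its 5th, and G7b9 (G dominant seventh flat nine) has Ab as its 9th.
3 letter names make it a third; at 3 semitones (a half step narrower than major) the quality is minor.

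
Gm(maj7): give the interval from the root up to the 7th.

G minor-major seventh is spelled G-Bb-D-F#.
That puts G below F#.
From G to F# is 11 semitones, exactly the major seventh.

major seventh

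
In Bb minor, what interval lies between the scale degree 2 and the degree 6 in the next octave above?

The scale runs Bb C Db Eb F Gb Ab.
That puts C below Gb.
12 letter names make it a twelfth; at 18 semitones (a half step narrower than perfect) the quality is diminished.

diminished 12th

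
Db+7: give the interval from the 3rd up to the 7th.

The chord tones of Db+7 are Db–F–A–Cb.
That puts F below Cb.
5 letter names make it a fifth; at 6 semitones (a half step narrower than perfect) the quality is diminished.
This 3–7 tritone is the characteristic tension at the heart of the dominant sound.

d5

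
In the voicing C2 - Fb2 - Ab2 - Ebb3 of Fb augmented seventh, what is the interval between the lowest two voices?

diminished fourth

Those voices are C2 and Fb2.
C up to Fb is 4 semitones, a half step narrower than a perfect fourth, so the interval is diminished.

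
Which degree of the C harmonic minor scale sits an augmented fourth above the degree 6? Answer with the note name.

D

The scale is C D Eb F G Ab B.
The degree 6 is Ab; an augmented fourth above that is D — scale degree 2.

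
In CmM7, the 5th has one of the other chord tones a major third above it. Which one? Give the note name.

B

CmM7 (C minor-major seventh) is spelled C Eb G B.
The 5th is G. A major third above G is B.
B is the chord's 7th.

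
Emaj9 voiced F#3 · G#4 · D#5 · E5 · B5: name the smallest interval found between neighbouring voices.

Adjacent intervals: F#3→G#4 = major ninth; G#4→D#5 = perfect fifth; D#5→E5 = minor second; E5→B5 = perfect fifth.
The smallest is D#5 to E5, a minor second (1 semitone).

minor second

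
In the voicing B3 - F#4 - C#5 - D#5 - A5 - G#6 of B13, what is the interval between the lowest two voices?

perfect fifth

Those voices are B3 and F#4.
B up to F# spans 5 letter names and 7 semitones — a perfect fifth.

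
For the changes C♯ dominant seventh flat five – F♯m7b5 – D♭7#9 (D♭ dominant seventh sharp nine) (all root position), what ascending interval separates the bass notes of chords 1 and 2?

perfect 4th

The roots are C♯ and F♯.
C♯ up to F♯ spans 4 letter names and 5 semitones — a perfect fourth.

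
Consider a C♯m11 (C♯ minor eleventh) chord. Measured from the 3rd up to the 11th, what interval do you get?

Spelling the chord: C♯-E-G♯-B-D♯-F♯.
So we need the interval from E up to F♯.
From E to F♯ is 14 semitones, exactly the major ninth.

major ninth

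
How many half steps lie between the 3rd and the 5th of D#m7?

D# minor seventh: D#–F#–A#–C#.
F# to A# is a major third: 4 semitones.

4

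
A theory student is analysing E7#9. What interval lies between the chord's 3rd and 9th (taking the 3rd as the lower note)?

M7

E7#9: E–G#–B–D–F##.
The 3rd is G# and the 9th is F##.
G# up to F## spans 7 letter names and 11 semitones — a major seventh.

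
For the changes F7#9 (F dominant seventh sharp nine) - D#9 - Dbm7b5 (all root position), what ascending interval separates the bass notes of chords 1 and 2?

The roots are F and D#.
6 letter names make it a sixth; at 10 semitones (a half step wider than major) the quality is augmented.

augmented 6th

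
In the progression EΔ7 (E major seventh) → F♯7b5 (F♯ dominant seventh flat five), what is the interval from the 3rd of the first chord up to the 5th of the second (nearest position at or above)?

The 3rd of EΔ7 (E major seventh) is G♯; the 5th of F♯7b5 (F♯ dominant seventh flat five) is C.
G♯ up to C is 4 semitones, a half step narrower than a perfect fourth, so the interval is diminished.

diminished 4th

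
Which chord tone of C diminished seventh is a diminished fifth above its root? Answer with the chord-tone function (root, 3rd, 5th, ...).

5th

Cdim7: C, Eb, Gb, Bbb.
The root is C. A diminished fifth above C is Gb.
Gb is the chord's 5th.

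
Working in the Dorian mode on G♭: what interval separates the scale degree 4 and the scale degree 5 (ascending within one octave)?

M2

Spelling the Dorian mode on G♭: G♭ A♭ B𝄫 C♭ D♭ E♭ F♭.
Scale degree 4 = C♭; 5th scale degree = D♭.
From C♭ to D♭ is 2 semitones, exactly the major second.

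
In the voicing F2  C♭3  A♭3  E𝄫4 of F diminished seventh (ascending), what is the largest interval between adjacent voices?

major sixth

Adjacent intervals: F2→C♭3 = diminished fifth; C♭3→A♭3 = major sixth; A♭3→E𝄫4 = diminished fifth.
The largest is C♭3 to A♭3, a major sixth (9 semitones).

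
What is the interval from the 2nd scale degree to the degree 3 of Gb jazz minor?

minor second

Gb melodic minor: Gb Ab Bbb Cb Db Eb F.
So we need the interval from Ab up to Bbb.
Ab up to Bbb is 1 semitone, a half step narrower than a major second, so the interval is minor.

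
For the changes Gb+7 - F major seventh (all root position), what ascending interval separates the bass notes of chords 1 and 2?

The roots are Gb and F.
From Gb to F is 11 semitones, exactly the major seventh.

M7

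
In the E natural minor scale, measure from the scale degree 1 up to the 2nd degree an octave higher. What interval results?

major 9th

The scale runs E F# G A B C D.
That puts E below F#.
Counting 9 letters and 14 half steps from E gives a major ninth.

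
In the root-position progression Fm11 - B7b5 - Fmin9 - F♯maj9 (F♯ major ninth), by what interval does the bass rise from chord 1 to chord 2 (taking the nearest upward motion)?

augmented 4th

The roots are F and B.
4 letter names make it a fourth; at 6 semitones (a half step wider than perfect) the quality is augmented.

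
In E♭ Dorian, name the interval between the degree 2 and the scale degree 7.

Spelling E♭ Dorian: E♭ F G♭ A♭ B♭ C D♭.
Degree 2 = F; scale degree 7 = D♭.
6 letter names make it a sixth; at 8 semitones (a half step narrower than major) the quality is minor.

minor sixth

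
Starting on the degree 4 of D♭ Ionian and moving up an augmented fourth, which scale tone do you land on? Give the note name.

The scale is D♭ E♭ F G♭ A♭ B♭ C.
The degree 4 is G♭; an augmented fourth above that is C — scale degree 7.

C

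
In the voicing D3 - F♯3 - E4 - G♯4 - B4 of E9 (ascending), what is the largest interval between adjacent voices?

Adjacent intervals: D3→F♯3 = major third; F♯3→E4 = minor seventh; E4→G♯4 = major third; G♯4→B4 = minor third.
The largest is F♯3 to E4, a minor seventh (10 semitones).

minor seventh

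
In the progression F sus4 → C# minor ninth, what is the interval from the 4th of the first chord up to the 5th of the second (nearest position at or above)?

augmented 6th

F sus4 has Bb as its 4th, and C# minor ninth has G# as its 5th.
6 letter names make it a sixth; at 10 semitones (a half step wider than major) the quality is augmented.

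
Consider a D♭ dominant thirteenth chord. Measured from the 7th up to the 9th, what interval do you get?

D♭13 is spelled D♭ F A♭ C♭ E♭ B♭.
So we need the interval from C♭ up to E♭.
Counting 3 letters and 4 half steps from C♭ gives a major third.

major third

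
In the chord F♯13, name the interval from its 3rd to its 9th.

F♯13 (F♯ dominant thirteenth) is spelled F♯, A♯, C♯, E, G♯, D♯.
3rd = A♯; 9th = G♯.
A♯ up to G♯ is 10 semitones, a half step narrower than a major seventh, so the interval is minor.

m7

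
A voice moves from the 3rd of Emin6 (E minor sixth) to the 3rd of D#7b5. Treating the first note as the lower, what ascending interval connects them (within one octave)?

augmented 7th

The 3rd of Emin6 (E minor sixth) is G; the 3rd of D#7b5 is F##.
G up to F## is 12 semitones, a half step wider than a major seventh, so the interval is augmented.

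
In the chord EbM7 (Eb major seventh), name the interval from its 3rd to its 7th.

Spelling the chord: Eb-G-Bb-D.
So we need the interval from G up to D.
Counting 5 letters and 7 half steps from G gives a perfect fifth.

perfect fifth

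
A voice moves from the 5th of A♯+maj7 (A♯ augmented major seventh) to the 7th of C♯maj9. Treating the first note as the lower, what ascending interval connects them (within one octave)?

The 5th of A♯+maj7 (A♯ augmented major seventh) is E𝄪; the 7th of C♯maj9 is B♯.
E𝄪 up to B♯ is 6 semitones, a half step narrower than a perfect fifth, so the interval is diminished.

diminished fifth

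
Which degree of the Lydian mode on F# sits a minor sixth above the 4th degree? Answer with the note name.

G#

The scale is F# G# A# B# C# D# E#.
The 4th degree is B#; a minor sixth above that is G# — scale degree 2.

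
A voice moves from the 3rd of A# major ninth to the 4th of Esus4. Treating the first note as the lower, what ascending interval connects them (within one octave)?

d6

The 3rd of A# major ninth is C##; the 4th of Esus4 is A.
C## up to A is 7 semitones, a whole step narrower than a major sixth, so the interval is diminished.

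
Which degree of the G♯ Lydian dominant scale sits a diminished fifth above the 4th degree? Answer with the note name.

The scale is G♯ A♯ B♯ C𝄪 D♯ E♯ F♯.
The 4th degree is C𝄪; a diminished fifth above that is G♯ — scale degree 1.

G#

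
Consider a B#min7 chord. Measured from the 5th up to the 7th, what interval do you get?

Spelling the chord: B#-D#-F##-A#.
That puts F## below A#.
3 letter names make it a third; at 3 semitones (a half step narrower than major) the quality is minor.

minor third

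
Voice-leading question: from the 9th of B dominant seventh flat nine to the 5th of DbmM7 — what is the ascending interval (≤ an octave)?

B dominant seventh flat nine has C as its 9th, and DbmM7 has Ab as its 5th.
C up to Ab is 8 semitones, a half step narrower than a major sixth, so the interval is minor.

m6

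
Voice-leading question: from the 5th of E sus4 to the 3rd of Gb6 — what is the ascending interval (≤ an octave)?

diminished octave

The 5th of E sus4 is B; the 3rd of Gb6 is Bb.
From B to Bb: 11 semitones over an octave = diminished.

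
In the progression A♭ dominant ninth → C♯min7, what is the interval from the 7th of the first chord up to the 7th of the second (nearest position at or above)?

The 7th of A♭ dominant ninth is G♭; the 7th of C♯min7 is B.
G♭ up to B is 5 semitones, a half step wider than a major third, so the interval is augmented.

augmented 3rd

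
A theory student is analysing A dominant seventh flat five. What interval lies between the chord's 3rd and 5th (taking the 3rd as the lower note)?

A7b5: A-C#-Eb-G.
3rd = C#; 5th = Eb.
3 letter names make it a third; at 2 semitones (a whole step narrower than major) the quality is diminished.

diminished third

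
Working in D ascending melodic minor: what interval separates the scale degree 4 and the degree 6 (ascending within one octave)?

The scale runs D E F G A B C♯.
Scale degree 4 = G; 6th scale degree = B.
G up to B spans 3 letter names and 4 semitones — a major third.

major third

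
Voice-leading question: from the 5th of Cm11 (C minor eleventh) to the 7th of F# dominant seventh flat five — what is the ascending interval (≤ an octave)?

Cm11 (C minor eleventh) has G as its 5th, and F# dominant seventh flat five has E as its 7th.
G up to E spans 6 letter names and 9 semitones — a major sixth.

major sixth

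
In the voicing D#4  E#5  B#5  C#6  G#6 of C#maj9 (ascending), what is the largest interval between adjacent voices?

Adjacent intervals: D#4→E#5 = major ninth; E#5→B#5 = perfect fifth; B#5→C#6 = minor second; C#6→G#6 = perfect fifth.
The largest is D#4 to E#5, a major ninth (14 semitones).

major ninth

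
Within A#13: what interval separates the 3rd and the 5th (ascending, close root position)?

Spelling the chord: A#, C##, E#, G#, B#, F##.
That puts C## below E#.
3 letter names make it a third; at 3 semitones (a half step narrower than major) the quality is minor.

minor third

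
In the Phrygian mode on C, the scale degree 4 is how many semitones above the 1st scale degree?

5

The scale is C Db Eb F G Ab Bb.
C up to F is a perfect fourth — 5 semitones.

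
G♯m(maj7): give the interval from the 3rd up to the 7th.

Spelling the chord: G♯, B, D♯, F𝄪.
That puts B below F𝄪.
From B to F𝄪: 8 semitones over a fifth = augmented.

augmented 5th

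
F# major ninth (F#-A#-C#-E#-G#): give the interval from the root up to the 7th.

major seventh

That puts F# below E#.
F# up to E# spans 7 letter names and 11 semitones — a major seventh.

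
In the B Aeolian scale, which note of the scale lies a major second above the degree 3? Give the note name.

E

The scale is B C# D E F# G A.
The degree 3 is D; a major second above that is E — scale degree 4.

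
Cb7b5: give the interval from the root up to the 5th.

Cb7b5 (Cb dominant seventh flat five) is spelled Cb, Eb, Gbb, Bbb.
That puts Cb below Gbb.
5 letter names make it a fifth; at 6 semitones (a half step narrower than perfect) the quality is diminished.

diminished fifth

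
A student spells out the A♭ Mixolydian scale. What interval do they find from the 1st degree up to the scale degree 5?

perfect fifth

Spelling the A♭ Mixolydian scale: A♭ B♭ C D♭ E♭ F G♭.
1st degree = A♭; degree 5 = E♭.
From A♭ to E♭ is 7 semitones, exactly the perfect fifth.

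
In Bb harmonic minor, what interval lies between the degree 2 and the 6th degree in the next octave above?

Spelling Bb harmonic minor: Bb C Db Eb F Gb A.
So we need the interval from C up to Gb.
From C to Gb: 18 semitones over a twelfth = diminished.

diminished 12th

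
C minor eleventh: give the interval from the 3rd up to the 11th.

major 9th

Cm11: C, Eb, G, Bb, D, F.
So we need the interval from Eb up to F.
Eb up to F spans 9 letter names and 14 semitones — a major ninth.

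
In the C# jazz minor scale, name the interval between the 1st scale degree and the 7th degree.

The scale runs C# D# E F# G# A# B#.
1st scale degree = C#; 7th degree = B#.
C# up to B# spans 7 letter names and 11 semitones — a major seventh.

major seventh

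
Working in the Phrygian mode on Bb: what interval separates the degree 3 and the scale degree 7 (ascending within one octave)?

Spelling the Phrygian mode on Bb: Bb Cb Db Eb F Gb Ab.
Degree 3 = Db; 7th degree = Ab.
Db up to Ab spans 5 letter names and 7 semitones — a perfect fifth.

perfect fifth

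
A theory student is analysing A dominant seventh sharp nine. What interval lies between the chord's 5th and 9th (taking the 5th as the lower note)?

augmented fifth

A7#9 (A dominant seventh sharp nine) is spelled A-C#-E-G-B#.
The 5th is E and the 9th is B#.
5 letter names make it a fifth; at 8 semitones (a half step wider than perfect) the quality is augmented.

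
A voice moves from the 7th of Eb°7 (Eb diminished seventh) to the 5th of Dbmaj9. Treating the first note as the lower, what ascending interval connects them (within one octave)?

The 7th of Eb°7 (Eb diminished seventh) is Dbb; the 5th of Dbmaj9 is Ab.
Dbb up to Ab is 8 semitones, a half step wider than a perfect fifth, so the interval is augmented.

augmented fifth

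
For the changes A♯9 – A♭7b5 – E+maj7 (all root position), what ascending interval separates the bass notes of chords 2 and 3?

The roots are A♭ and E.
5 letter names make it a fifth; at 8 semitones (a half step wider than perfect) the quality is augmented.

A5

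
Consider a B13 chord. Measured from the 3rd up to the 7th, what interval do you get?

B13 is spelled B–D#–F#–A–C#–G#.
3rd = D#; 7th = A.
D# up to A is 6 semitones, a half step narrower than a perfect fifth, so the interval is diminished.
This 3–7 tritone is the characteristic tension at the heart of the dominant sound.

diminished fifth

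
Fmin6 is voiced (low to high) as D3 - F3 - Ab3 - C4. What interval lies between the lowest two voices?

m3

Those voices are D3 and F3.
D up to F is 3 semitones, a half step narrower than a major third, so the interval is minor.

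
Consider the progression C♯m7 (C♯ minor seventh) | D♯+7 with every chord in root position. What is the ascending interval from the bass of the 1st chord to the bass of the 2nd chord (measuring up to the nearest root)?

M2

The roots are C♯ and D♯.
C♯ up to D♯ spans 2 letter names and 2 semitones — a major second.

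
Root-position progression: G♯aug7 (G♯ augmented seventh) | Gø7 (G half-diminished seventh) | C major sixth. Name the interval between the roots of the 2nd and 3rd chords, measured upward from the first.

The roots are G and C.
From G to C is 5 semitones, exactly the perfect fourth.

perfect fourth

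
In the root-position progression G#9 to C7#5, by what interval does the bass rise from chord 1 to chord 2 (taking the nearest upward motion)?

diminished fourth

The roots are G# and C.
From G# to C: 4 semitones over a fourth = diminished.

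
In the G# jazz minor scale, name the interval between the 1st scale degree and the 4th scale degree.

perfect fourth

Spelling the G# jazz minor scale: G# A# B C# D# E# F##.
That puts G# below C#.
From G# to C# is 5 semitones, exactly the perfect fourth.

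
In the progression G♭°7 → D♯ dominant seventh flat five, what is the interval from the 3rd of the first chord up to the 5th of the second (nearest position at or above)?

augmented seventh

The 3rd of G♭°7 is B𝄫; the 5th of D♯ dominant seventh flat five is A.
7 letter names make it a seventh; at 12 semitones (a half step wider than major) the quality is augmented.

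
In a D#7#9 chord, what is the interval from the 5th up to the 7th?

minor 3rd

The chord tones of D#7#9 (D# dominant seventh sharp nine) are D#, F##, A#, C#, E##.
So we need the interval from A# up to C#.
3 letter names make it a third; at 3 semitones (a half step narrower than major) the quality is minor.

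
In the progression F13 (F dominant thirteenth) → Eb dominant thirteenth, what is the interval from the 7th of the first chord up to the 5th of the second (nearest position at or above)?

perfect 5th

The 7th of F13 (F dominant thirteenth) is Eb; the 5th of Eb dominant thirteenth is Bb.
From Eb to Bb is 7 semitones, exactly the perfect fifth.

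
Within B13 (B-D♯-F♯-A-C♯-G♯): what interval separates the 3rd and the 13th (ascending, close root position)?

P11

3rd = D♯; 13th = G♯.
Counting 11 letters and 17 half steps from D♯ gives a perfect eleventh.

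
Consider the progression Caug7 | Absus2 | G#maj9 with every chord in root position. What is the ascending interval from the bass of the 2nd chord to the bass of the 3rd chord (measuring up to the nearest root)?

augmented seventh

The roots are Ab and G#.
Ab up to G# is 12 semitones, a half step wider than a major seventh, so the interval is augmented.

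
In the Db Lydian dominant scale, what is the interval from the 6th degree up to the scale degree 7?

m2

The scale runs Db Eb F G Ab Bb Cb.
6th degree = Bb; 7th scale degree = Cb.
2 letter names make it a second; at 1 semitone (a half step narrower than major) the quality is minor.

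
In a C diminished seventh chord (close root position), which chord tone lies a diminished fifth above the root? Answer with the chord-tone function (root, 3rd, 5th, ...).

Cdim7: C–Eb–Gb–Bbb.
The root is C. A diminished fifth above C is Gb.
Gb is the chord's 5th.

5th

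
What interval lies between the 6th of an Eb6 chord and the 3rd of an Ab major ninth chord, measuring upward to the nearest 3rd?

perfect unison

The 6th of Eb6 is C; the 3rd of Ab major ninth is C.
From C to C is 0 semitones, exactly the perfect unison.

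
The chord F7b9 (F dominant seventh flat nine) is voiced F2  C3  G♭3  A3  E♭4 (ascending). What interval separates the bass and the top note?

The outer voices are F2 and E♭4.
F up to E♭ is 22 semitones, a half step narrower than a major fourteenth, so the interval is minor.

m14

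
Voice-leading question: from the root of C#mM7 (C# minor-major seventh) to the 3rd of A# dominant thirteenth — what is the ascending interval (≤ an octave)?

The root of C#mM7 (C# minor-major seventh) is C#; the 3rd of A# dominant thirteenth is C##.
1 letter names make it a unison; at 1 semitone (a half step wider than perfect) the quality is augmented.

A1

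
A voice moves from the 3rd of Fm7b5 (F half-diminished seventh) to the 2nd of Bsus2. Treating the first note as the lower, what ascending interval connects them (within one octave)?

Fm7b5 (F half-diminished seventh) has Ab as its 3rd, and Bsus2 has C# as its 2nd.
From Ab to C#: 5 semitones over a third = augmented.

augmented third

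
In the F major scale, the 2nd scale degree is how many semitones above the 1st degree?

The scale is F G A Bb C D E.
F up to G is a major second — 2 semitones.

2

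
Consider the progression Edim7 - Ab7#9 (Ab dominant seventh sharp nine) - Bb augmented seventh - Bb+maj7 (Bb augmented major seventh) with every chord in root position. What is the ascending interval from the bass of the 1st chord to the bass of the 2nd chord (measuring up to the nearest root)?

The roots are E and Ab.
E up to Ab is 4 semitones, a half step narrower than a perfect fourth, so the interval is diminished.

d4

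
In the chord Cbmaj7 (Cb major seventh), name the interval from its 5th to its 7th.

CbΔ7: Cb–Eb–Gb–Bb.
That puts Gb below Bb.
From Gb to Bb is 4 semitones, exactly the major third.

major third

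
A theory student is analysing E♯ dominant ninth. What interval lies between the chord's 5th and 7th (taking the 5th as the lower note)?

minor third

The chord tones of E♯ dominant ninth are E♯ G𝄪 B♯ D♯ F𝄪.
So we need the interval from B♯ up to D♯.
3 letter names make it a third; at 3 semitones (a half step narrower than major) the quality is minor.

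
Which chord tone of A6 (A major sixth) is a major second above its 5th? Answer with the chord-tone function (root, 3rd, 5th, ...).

6th

Spelling the chord: A-C#-E-F#.
The 5th is E. A major second above E is F#.
F# is the chord's 6th.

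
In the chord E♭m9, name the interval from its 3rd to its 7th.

P5

E♭min9: E♭–G♭–B♭–D♭–F.
The 3rd is G♭ and the 7th is D♭.
From G♭ to D♭ is 7 semitones, exactly the perfect fifth.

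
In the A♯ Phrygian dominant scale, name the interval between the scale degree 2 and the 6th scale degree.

perfect fifth

Spelling the A♯ Phrygian dominant scale: A♯ B C𝄪 D♯ E♯ F♯ G♯.
So we need the interval from B up to F♯.
B up to F♯ spans 5 letter names and 7 semitones — a perfect fifth.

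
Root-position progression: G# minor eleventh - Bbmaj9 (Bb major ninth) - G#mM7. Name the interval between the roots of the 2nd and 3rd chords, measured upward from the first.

The roots are Bb and G#.
Bb up to G# is 10 semitones, a half step wider than a major sixth, so the interval is augmented.

augmented sixth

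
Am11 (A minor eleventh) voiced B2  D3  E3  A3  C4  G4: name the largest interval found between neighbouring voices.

Adjacent intervals: B2→D3 = minor third; D3→E3 = major second; E3→A3 = perfect fourth; A3→C4 = minor third; C4→G4 = perfect fifth.
The largest is C4 to G4, a perfect fifth (7 semitones).

perfect 5th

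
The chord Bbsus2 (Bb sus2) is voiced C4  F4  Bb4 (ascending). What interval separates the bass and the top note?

The outer voices are C4 and Bb4.
C up to Bb is 10 semitones, a half step narrower than a major seventh, so the interval is minor.

minor seventh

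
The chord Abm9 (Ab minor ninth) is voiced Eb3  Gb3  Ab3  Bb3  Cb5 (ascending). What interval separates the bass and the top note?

The outer voices are Eb3 and Cb5.
From Eb to Cb: 20 semitones over a thirteenth = minor.

minor 13th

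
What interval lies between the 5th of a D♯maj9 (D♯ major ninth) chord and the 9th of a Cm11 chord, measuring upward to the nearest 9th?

diminished fourth

The 5th of D♯maj9 (D♯ major ninth) is A♯; the 9th of Cm11 is D.
4 letter names make it a fourth; at 4 semitones (a half step narrower than perfect) the quality is diminished.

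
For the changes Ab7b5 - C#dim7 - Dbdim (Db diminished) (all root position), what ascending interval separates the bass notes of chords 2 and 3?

diminished second

The roots are C# and Db.
From C# to Db: 0 semitones over a second = diminished.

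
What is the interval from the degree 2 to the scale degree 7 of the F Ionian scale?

M6

The scale runs F G A Bb C D E.
So we need the interval from G up to E.
From G to E is 9 semitones, exactly the major sixth.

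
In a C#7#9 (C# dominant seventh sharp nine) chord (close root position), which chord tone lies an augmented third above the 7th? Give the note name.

Spelling the chord: C# E# G# B D##.
The 7th is B. An augmented third above B is D##.
D## is the chord's 9th.

D##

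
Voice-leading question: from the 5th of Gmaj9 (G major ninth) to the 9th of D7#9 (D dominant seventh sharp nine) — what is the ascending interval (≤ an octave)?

augmented 2nd

The 5th of Gmaj9 (G major ninth) is D; the 9th of D7#9 (D dominant seventh sharp nine) is E#.
From D to E#: 3 semitones over a second = augmented.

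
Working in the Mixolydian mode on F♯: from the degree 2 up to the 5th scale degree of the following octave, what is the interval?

P11

F♯ mixolydian: F♯ G♯ A♯ B C♯ D♯ E.
Degree 2 = G♯; 5th scale degree (up an octave) = C♯.
Counting 11 letters and 17 half steps from G♯ gives a perfect eleventh.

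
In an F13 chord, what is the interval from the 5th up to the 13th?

F13: F A C E♭ G D.
5th = C; 13th = D.
C up to D spans 9 letter names and 14 semitones — a major ninth.

M9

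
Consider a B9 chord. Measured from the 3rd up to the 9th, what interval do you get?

The chord tones of B dominant ninth are B D# F# A C#.
So we need the interval from D# up to C#.
From D# to C#: 10 semitones over a seventh = minor.

minor seventh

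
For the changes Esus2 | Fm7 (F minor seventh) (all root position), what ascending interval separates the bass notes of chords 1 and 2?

The roots are E and F.
2 letter names make it a second; at 1 semitone (a half step narrower than major) the quality is minor.

minor second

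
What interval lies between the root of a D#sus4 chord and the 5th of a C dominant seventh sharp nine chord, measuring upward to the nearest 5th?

d4

The root of D#sus4 is D#; the 5th of C dominant seventh sharp nine is G.
4 letter names make it a fourth; at 4 semitones (a half step narrower than perfect) the quality is diminished.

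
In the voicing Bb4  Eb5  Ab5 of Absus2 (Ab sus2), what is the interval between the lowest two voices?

Those voices are Bb4 and Eb5.
From Bb to Eb is 5 semitones, exactly the perfect fourth.

P4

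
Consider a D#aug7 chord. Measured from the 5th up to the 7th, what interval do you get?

Spelling the chord: D#–F##–A##–C#.
The 5th is A## and the 7th is C#.
A## up to C# is 2 semitones, a whole step narrower than a major third, so the interval is diminished.

diminished 3rd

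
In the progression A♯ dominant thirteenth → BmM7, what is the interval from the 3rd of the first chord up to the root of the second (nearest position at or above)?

diminished seventh

A♯ dominant thirteenth has C𝄪 as its 3rd, and BmM7 has B as its root.
7 letter names make it a seventh; at 9 semitones (a whole step narrower than major) the quality is diminished.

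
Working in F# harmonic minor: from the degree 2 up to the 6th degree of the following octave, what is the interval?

F# harmonic minor: F# G# A B C# D E#.
The degree 2 is G# and the 6th degree (up an octave) is D.
From G# to D: 18 semitones over a twelfth = diminished.

diminished twelfth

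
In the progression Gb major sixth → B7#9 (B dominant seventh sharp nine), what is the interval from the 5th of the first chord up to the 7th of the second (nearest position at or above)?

The 5th of Gb major sixth is Db; the 7th of B7#9 (B dominant seventh sharp nine) is A.
From Db to A: 8 semitones over a fifth = augmented.

augmented fifth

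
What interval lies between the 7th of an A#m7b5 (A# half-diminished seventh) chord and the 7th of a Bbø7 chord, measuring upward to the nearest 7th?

The 7th of A#m7b5 (A# half-diminished seventh) is G#; the 7th of Bbø7 is Ab.
From G# to Ab: 0 semitones over a second = diminished.

diminished second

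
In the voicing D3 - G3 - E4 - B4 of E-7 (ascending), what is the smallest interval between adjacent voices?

perfect fourth

Adjacent intervals: D3→G3 = perfect fourth; G3→E4 = major sixth; E4→B4 = perfect fifth.
The smallest is D3 to G3, a perfect fourth (5 semitones).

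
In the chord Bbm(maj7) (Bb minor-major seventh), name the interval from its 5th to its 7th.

Bbm(maj7): Bb–Db–F–A.
So we need the interval from F up to A.
From F to A is 4 semitones, exactly the major third.

M3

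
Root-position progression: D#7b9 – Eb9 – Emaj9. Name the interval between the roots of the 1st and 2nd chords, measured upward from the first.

diminished second

The roots are D# and Eb.
From D# to Eb: 0 semitones over a second = diminished.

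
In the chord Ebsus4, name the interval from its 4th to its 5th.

The chord tones of Ebsus4 (Eb sus4) are Eb, Ab, Bb.
The 4th is Ab and the 5th is Bb.
Ab up to Bb spans 2 letter names and 2 semitones — a major second.

major 2nd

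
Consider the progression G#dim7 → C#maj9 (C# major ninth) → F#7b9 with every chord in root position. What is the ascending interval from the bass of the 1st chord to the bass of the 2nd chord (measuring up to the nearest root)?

The roots are G# and C#.
From G# to C# is 5 semitones, exactly the perfect fourth.

P4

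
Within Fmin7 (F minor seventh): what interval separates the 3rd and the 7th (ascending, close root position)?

Fm7 (F minor seventh) is spelled F-Ab-C-Eb.
So we need the interval from Ab up to Eb.
Ab up to Eb spans 5 letter names and 7 semitones — a perfect fifth.

perfect 5th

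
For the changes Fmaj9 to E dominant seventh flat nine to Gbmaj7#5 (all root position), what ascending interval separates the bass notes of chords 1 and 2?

The roots are F and E.
From F to E is 11 semitones, exactly the major seventh.

major seventh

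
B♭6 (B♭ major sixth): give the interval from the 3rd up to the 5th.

minor 3rd

The chord tones of B♭ major sixth are B♭ D F G.
That puts D below F.
3 letter names make it a third; at 3 semitones (a half step narrower than major) the quality is minor.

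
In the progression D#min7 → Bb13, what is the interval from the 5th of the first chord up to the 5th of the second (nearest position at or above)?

D#min7 has A# as its 5th, and Bb13 has F as its 5th.
A# up to F is 7 semitones, a whole step narrower than a major sixth, so the interval is diminished.

diminished 6th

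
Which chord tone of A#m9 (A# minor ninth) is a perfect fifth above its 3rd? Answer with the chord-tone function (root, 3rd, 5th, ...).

7th

A#m9: A#–C#–E#–G#–B#.
The 3rd is C#. A perfect fifth above C# is G#.
G# is the chord's 7th.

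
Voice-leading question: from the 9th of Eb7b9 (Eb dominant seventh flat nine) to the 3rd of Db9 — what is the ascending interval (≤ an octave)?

The 9th of Eb7b9 (Eb dominant seventh flat nine) is Fb; the 3rd of Db9 is F.
1 letter names make it a unison; at 1 semitone (a half step wider than perfect) the quality is augmented.

augmented 1st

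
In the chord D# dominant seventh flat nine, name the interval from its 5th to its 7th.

D#7b9: D#, F##, A#, C#, E.
The 5th is A# and the 7th is C#.
A# up to C# is 3 semitones, a half step narrower than a major third, so the interval is minor.

minor third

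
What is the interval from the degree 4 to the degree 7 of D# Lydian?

P4

Spelling D# Lydian: D# E# F## G## A# B# C##.
That puts G## below C##.
G## up to C## spans 4 letter names and 5 semitones — a perfect fourth.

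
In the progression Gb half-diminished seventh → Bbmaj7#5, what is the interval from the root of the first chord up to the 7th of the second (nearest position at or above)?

The root of Gb half-diminished seventh is Gb; the 7th of Bbmaj7#5 is A.
From Gb to A: 3 semitones over a second = augmented.

augmented 2nd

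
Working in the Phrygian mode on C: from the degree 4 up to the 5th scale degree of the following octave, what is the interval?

Spelling the Phrygian mode on C: C Db Eb F G Ab Bb.
The degree 4 is F and the 5th degree (up an octave) is G.
Counting 9 letters and 14 half steps from F gives a major ninth.

major ninth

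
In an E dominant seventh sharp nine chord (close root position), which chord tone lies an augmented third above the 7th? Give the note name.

F##

The chord tones of E7#9 (E dominant seventh sharp nine) are E–G#–B–D–F##.
The 7th is D. An augmented third above D is F##.
F## is the chord's 9th.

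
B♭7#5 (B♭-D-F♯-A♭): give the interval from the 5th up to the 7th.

d3

So we need the interval from F♯ up to A♭.
F♯ up to A♭ is 2 semitones, a whole step narrower than a major third, so the interval is diminished.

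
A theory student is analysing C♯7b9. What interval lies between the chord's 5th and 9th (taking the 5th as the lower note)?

diminished fifth

C♯7b9 (C♯ dominant seventh flat nine): C♯–E♯–G♯–B–D.
5th = G♯; 9th = D.
G♯ up to D is 6 semitones, a half step narrower than a perfect fifth, so the interval is diminished.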